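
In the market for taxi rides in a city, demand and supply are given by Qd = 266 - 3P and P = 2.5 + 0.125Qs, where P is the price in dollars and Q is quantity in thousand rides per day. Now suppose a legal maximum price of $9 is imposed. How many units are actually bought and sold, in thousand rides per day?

Rearranging supply gives Qs = 8P - 20. In a free market, 266 - 3P = 8P - 20 gives the equilibrium P* = 26, Q* = 188.
The ceiling of 9 is below the equilibrium price 26, so it binds.
At P = 9: Qd = 266 - 3·9 = 239 and Qs = 8·9 - 20 = 52.
The quantity actually transacted is the short side, supply: 52.

52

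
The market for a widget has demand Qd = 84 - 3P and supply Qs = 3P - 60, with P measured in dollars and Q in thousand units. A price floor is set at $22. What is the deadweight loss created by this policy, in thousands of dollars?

Setting quantity demanded equal to quantity supplied, 84 - 3P = 3P - 60, gives P* = 24 and Q* = 12.
Since 22 is below P* = 24, the floor does not bind and the free-market outcome prevails.
Since the control does not bind, no trades are prevented and deadweight loss is zero.

0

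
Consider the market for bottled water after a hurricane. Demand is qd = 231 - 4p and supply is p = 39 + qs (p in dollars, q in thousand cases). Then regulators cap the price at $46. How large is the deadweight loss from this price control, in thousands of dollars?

Rearranging supply gives qs = p - 39. Without the control the market clears where 231 - 4p = p - 39, i.e. p* = 54 and q* = 15.
Because the ceiling (46) lies below the market-clearing price, it is binding.
At p = 46: qd = 231 - 4·46 = 47 and qs = 46 - 39 = 7.
Quantity traded falls to 7. At q = 7 the demand price is (231 - 7)/4 = 56 and the supply price is 39 + 7 = 46.
Deadweight loss = ½ · (56 - 46) · (15 - 7) = ½ · 10 · 8 = 40.

40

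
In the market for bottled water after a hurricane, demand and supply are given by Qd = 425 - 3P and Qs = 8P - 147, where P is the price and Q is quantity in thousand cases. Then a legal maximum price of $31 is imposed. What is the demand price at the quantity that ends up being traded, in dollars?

108

In a free market, 425 - 3P = 8P - 147 gives the equilibrium P* = 52, Q* = 269.
Because the ceiling (31) lies below the market-clearing price, it is binding.
At P = 31: Qd = 425 - 3·31 = 332 and Qs = 8·31 - 147 = 101.
Only 101 units reach the market. On the demand curve, the marginal buyer's willingness to pay at Q = 101 is (425 - 101)/3 = 108.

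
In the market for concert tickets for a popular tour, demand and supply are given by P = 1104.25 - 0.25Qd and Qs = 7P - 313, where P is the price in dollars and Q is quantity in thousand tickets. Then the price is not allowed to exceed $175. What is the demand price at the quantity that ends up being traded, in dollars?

876.25

Rearranging demand gives Qd = 4417 - 4P. Without the control the market clears where 4417 - 4P = 7P - 313, i.e. P* = 430 and Q* = 2697.
Because the ceiling (175) lies below the market-clearing price, it is binding.
At P = 175: Qd = 4417 - 4·175 = 3717 and Qs = 7·175 - 313 = 912.
Only 912 units reach the market. On the demand curve, the marginal buyer's willingness to pay at Q = 912 is (4417 - 912)/4 = 876.25.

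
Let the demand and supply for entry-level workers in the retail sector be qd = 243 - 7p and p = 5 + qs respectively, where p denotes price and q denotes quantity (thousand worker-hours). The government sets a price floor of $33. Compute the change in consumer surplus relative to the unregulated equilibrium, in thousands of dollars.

-38

Rearranging supply gives qs = p - 5. Setting quantity demanded equal to quantity supplied, 243 - 7p = p - 5, gives p* = 31 and q* = 26.
Since 33 > 31, the floor is binding.
At p = 33: qd = 243 - 7·33 = 12 and qs = 33 - 5 = 28.
Consumer surplus without the control is ½ · (243/7 - 31) · 26 = 338/7.
With the floor, consumers buy 12 units at 33, so CS = ½ · (243/7 - 33) · 12 = 72/7.
Change in consumer surplus = 72/7 - 338/7 = -38.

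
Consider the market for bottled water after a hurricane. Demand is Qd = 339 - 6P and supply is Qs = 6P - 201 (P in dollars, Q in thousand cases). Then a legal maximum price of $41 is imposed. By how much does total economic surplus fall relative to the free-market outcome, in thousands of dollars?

In a free market, 339 - 6P = 6P - 201 gives the equilibrium P* = 45, Q* = 69.
Because the ceiling (41) lies below the market-clearing price, it is binding.
At P = 41: Qd = 339 - 6·41 = 93 and Qs = 6·41 - 201 = 45.
Quantity traded falls to 45. At Q = 45 the demand price is (339 - 45)/6 = 49 and the supply price is (201 + 45)/6 = 41.
Deadweight loss = ½ · (49 - 41) · (69 - 45) = ½ · 8 · 24 = 96.

96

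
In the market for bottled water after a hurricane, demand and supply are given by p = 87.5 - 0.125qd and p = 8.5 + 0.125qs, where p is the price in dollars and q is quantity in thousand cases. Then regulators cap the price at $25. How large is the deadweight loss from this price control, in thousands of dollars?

Rearranging demand gives qd = 700 - 8p; rearranging supply gives qs = 8p - 68. In a free market, 700 - 8p = 8p - 68 gives the equilibrium p* = 48, q* = 316.
Since 25 < 48, the ceiling is binding.
At p = 25: qd = 700 - 8·25 = 500 and qs = 8·25 - 68 = 132.
Quantity traded falls to 132. At q = 132 the demand price is (700 - 132)/8 = 71 and the supply price is (68 + 132)/8 = 25.
Deadweight loss = ½ · (71 - 25) · (316 - 132) = ½ · 46 · 184 = 4232.

4232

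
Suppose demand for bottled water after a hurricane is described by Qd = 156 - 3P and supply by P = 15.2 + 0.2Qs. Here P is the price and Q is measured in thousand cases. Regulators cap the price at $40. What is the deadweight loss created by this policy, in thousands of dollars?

Rearranging supply gives Qs = 5P - 76. Setting quantity demanded equal to quantity supplied, 156 - 3P = 5P - 76, gives P* = 29 and Q* = 69.
Since 40 is above P* = 29, the ceiling does not bind and the free-market outcome prevails.
Since the control does not bind, no trades are prevented and deadweight loss is zero.

0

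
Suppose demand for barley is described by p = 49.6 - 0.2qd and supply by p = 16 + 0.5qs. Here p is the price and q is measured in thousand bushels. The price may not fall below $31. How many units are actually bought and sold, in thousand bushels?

Rearranging demand gives qd = 248 - 5p; rearranging supply gives qs = 2p - 32. In a free market, 248 - 5p = 2p - 32 gives the equilibrium p* = 40, q* = 48.
Since 31 is below p* = 40, the floor does not bind and the free-market outcome prevails.

48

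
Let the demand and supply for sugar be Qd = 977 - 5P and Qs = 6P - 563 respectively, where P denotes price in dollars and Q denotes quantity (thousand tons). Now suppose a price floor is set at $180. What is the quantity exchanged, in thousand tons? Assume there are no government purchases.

77

Setting quantity demanded equal to quantity supplied, 977 - 5P = 6P - 563, gives P* = 140 and Q* = 277.
Since 180 > 140, the floor is binding.
At P = 180: Qd = 977 - 5·180 = 77 and Qs = 6·180 - 563 = 517.
The quantity actually transacted is the short side, demand: 77.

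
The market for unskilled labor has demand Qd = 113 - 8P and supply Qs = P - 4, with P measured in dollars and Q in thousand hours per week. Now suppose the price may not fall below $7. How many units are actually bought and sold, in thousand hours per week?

Equilibrium: 113 - 8P = P - 4, so 117 = 9P and P* = 13, Q* = 9.
The floor of 7 is below the equilibrium price 13, so it is not binding; the market clears at P* = 13, Q* = 9.

9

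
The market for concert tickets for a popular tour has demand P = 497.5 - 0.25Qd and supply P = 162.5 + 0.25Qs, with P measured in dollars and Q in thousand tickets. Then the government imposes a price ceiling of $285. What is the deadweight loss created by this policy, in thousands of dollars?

8100

Rearranging demand gives Qd = 1990 - 4P; rearranging supply gives Qs = 4P - 650. In a free market, 1990 - 4P = 4P - 650 gives the equilibrium P* = 330, Q* = 670.
Since 285 < 330, the ceiling is binding.
At P = 285: Qd = 1990 - 4·285 = 850 and Qs = 4·285 - 650 = 490.
Quantity traded falls to 490. At Q = 490 the demand price is (1990 - 490)/4 = 375 and the supply price is (650 + 490)/4 = 285.
Deadweight loss = ½ · (375 - 285) · (670 - 490) = ½ · 90 · 180 = 8100.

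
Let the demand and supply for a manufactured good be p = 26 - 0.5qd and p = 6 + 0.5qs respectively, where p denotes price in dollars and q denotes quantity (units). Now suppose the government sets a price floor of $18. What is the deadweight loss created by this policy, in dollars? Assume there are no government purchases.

8

Rearranging demand gives qd = 52 - 2p; rearranging supply gives qs = 2p - 12. Equilibrium: 52 - 2p = 2p - 12, so 64 = 4p and p* = 16, q* = 20.
Because the floor (18) lies above the market-clearing price, it is binding.
At p = 18: qd = 52 - 2·18 = 16 and qs = 2·18 - 12 = 24.
Quantity traded falls to 16. At q = 16 the demand price is (52 - 16)/2 = 18 and the supply price is (12 + 16)/2 = 14.
Deadweight loss = ½ · (18 - 14) · (20 - 16) = ½ · 4 · 4 = 8.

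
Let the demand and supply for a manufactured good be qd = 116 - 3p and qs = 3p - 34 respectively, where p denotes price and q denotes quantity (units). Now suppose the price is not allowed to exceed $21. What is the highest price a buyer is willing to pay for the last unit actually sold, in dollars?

29

Equilibrium: 116 - 3p = 3p - 34, so 150 = 6p and p* = 25, q* = 41.
Because the ceiling (21) lies below the market-clearing price, it is binding.
At p = 21: qd = 116 - 3·21 = 53 and qs = 3·21 - 34 = 29.
Only 29 units reach the market. On the demand curve, the marginal buyer's willingness to pay at q = 29 is (116 - 29)/3 = 29.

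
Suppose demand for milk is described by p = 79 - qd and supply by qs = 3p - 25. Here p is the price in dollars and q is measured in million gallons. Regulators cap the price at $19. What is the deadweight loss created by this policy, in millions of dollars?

294

Rearranging demand gives qd = 79 - p. Equilibrium: 79 - p = 3p - 25, so 104 = 4p and p* = 26, q* = 53.
The ceiling of 19 is below the equilibrium price 26, so it binds.
At p = 19: qd = 79 - 19 = 60 and qs = 3·19 - 25 = 32.
Quantity traded falls to 32. At q = 32 the demand price is 79 - 32 = 47 and the supply price is (25 + 32)/3 = 19.
Deadweight loss = ½ · (47 - 19) · (53 - 32) = ½ · 28 · 21 = 294.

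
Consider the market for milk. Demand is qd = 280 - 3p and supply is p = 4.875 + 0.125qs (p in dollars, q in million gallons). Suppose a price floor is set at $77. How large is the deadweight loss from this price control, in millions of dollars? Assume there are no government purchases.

4752

Rearranging supply gives qs = 8p - 39. In a free market, 280 - 3p = 8p - 39 gives the equilibrium p* = 29, q* = 193.
Because the floor (77) lies above the market-clearing price, it is binding.
At p = 77: qd = 280 - 3·77 = 49 and qs = 8·77 - 39 = 577.
Quantity traded falls to 49. At q = 49 the demand price is (280 - 49)/3 = 77 and the supply price is (39 + 49)/8 = 11.
Deadweight loss = ½ · (77 - 11) · (193 - 49) = ½ · 66 · 144 = 4752.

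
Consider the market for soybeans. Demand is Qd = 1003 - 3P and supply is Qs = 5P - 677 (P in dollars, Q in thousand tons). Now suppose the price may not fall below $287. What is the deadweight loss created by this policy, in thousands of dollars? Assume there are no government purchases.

Without the control the market clears where 1003 - 3P = 5P - 677, i.e. P* = 210 and Q* = 373.
The floor of 287 is above the equilibrium price 210, so it binds.
At P = 287: Qd = 1003 - 3·287 = 142 and Qs = 5·287 - 677 = 758.
Quantity traded falls to 142. At Q = 142 the demand price is (1003 - 142)/3 = 287 and the supply price is (677 + 142)/5 = 163.8.
Deadweight loss = ½ · (287 - 163.8) · (373 - 142) = ½ · 123.2 · 231 = 14229.6.

14229.6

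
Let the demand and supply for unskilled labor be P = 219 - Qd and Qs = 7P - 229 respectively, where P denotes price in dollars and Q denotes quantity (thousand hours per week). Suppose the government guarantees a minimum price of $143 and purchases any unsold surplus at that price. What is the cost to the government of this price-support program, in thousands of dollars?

99528

Rearranging demand gives Qd = 219 - P. Setting quantity demanded equal to quantity supplied, 219 - P = 7P - 229, gives P* = 56 and Q* = 163.
The floor of 143 is above the equilibrium price 56, so it binds.
At P = 143: Qd = 219 - 143 = 76 and Qs = 7·143 - 229 = 772.
Surplus = Qs - Qd = 696.
Government expenditure = surplus × support price = 696 × 143 = 99528.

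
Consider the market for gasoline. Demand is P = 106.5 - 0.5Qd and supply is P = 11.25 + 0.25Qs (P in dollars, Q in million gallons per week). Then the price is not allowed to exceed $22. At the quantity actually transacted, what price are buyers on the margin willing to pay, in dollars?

85

Rearranging demand gives Qd = 213 - 2P; rearranging supply gives Qs = 4P - 45. Without the control the market clears where 213 - 2P = 4P - 45, i.e. P* = 43 and Q* = 127.
Since 22 < 43, the ceiling is binding.
At P = 22: Qd = 213 - 2·22 = 169 and Qs = 4·22 - 45 = 43.
Only 43 units reach the market. On the demand curve, the marginal buyer's willingness to pay at Q = 43 is (213 - 43)/2 = 85.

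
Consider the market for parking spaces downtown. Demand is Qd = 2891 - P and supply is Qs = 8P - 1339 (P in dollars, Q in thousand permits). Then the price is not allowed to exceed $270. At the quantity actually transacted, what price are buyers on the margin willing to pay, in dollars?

Without the control the market clears where 2891 - P = 8P - 1339, i.e. P* = 470 and Q* = 2421.
Since 270 < 470, the ceiling is binding.
At P = 270: Qd = 2891 - 270 = 2621 and Qs = 8·270 - 1339 = 821.
Only 821 units reach the market. On the demand curve, the marginal buyer's willingness to pay at Q = 821 is (2891 - 821) = 2070.

2070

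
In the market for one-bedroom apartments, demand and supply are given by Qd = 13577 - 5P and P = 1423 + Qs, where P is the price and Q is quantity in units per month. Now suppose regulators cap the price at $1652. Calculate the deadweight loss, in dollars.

Rearranging supply gives Qs = P - 1423. Setting quantity demanded equal to quantity supplied, 13577 - 5P = P - 1423, gives P* = 2500 and Q* = 1077.
Since 1652 < 2500, the ceiling is binding.
At P = 1652: Qd = 13577 - 5·1652 = 5317 and Qs = 1652 - 1423 = 229.
Quantity traded falls to 229. At Q = 229 the demand price is (13577 - 229)/5 = 2669.6 and the supply price is 1423 + 229 = 1652.
Deadweight loss = ½ · (2669.6 - 1652) · (1077 - 229) = ½ · 1017.6 · 848 = 431462.4.

431462.4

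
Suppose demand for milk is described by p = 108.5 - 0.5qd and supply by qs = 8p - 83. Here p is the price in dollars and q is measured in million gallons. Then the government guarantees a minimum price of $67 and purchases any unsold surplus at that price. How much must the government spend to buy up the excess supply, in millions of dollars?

Rearranging demand gives qd = 217 - 2p. In a free market, 217 - 2p = 8p - 83 gives the equilibrium p* = 30, q* = 157.
The floor of 67 is above the equilibrium price 30, so it binds.
At p = 67: qd = 217 - 2·67 = 83 and qs = 8·67 - 83 = 453.
Surplus = qs - qd = 370.
Government expenditure = surplus × support price = 370 × 67 = 24790.

24790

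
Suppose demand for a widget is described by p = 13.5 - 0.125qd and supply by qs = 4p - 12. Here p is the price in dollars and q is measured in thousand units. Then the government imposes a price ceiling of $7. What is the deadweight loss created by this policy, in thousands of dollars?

27

Rearranging demand gives qd = 108 - 8p. Setting quantity demanded equal to quantity supplied, 108 - 8p = 4p - 12, gives p* = 10 and q* = 28.
The ceiling of 7 is below the equilibrium price 10, so it binds.
At p = 7: qd = 108 - 8·7 = 52 and qs = 4·7 - 12 = 16.
Quantity traded falls to 16. At q = 16 the demand price is (108 - 16)/8 = 11.5 and the supply price is (12 + 16)/4 = 7.
Deadweight loss = ½ · (11.5 - 7) · (28 - 16) = ½ · 4.5 · 12 = 27.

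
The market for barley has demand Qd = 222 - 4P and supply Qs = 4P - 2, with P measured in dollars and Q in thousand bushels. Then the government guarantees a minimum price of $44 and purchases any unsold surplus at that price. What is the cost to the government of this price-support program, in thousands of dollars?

5632

In a free market, 222 - 4P = 4P - 2 gives the equilibrium P* = 28, Q* = 110.
The floor of 44 is above the equilibrium price 28, so it binds.
At P = 44: Qd = 222 - 4·44 = 46 and Qs = 4·44 - 2 = 174.
Surplus = Qs - Qd = 128.
Government expenditure = surplus × support price = 128 × 44 = 5632.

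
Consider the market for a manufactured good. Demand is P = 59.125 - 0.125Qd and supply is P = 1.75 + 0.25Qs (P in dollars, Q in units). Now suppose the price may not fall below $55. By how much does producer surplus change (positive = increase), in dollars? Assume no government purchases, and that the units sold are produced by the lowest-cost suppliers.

Rearranging demand gives Qd = 473 - 8P; rearranging supply gives Qs = 4P - 7. Setting quantity demanded equal to quantity supplied, 473 - 8P = 4P - 7, gives P* = 40 and Q* = 153.
Because the floor (55) lies above the market-clearing price, it is binding.
At P = 55: Qd = 473 - 8·55 = 33 and Qs = 4·55 - 7 = 213.
Producer surplus without the control is ½ · (40 - 1.75) · 153 = 2926.125.
With the floor, 33 units are sold at 55. The supply price at Q = 33 is 10, so PS = ½ · [(55 - 1.75) + (55 - 10)] · 33 = 1621.125.
Change in producer surplus = 1621.125 - 2926.125 = -1305.

-1305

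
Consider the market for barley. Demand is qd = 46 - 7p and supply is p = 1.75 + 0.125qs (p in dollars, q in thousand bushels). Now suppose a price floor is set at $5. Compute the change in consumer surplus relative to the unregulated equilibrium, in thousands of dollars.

-14.5

Rearranging supply gives qs = 8p - 14. Without the control the market clears where 46 - 7p = 8p - 14, i.e. p* = 4 and q* = 18.
The floor of 5 is above the equilibrium price 4, so it binds.
At p = 5: qd = 46 - 7·5 = 11 and qs = 8·5 - 14 = 26.
Consumer surplus without the control is ½ · (46/7 - 4) · 18 = 162/7.
With the floor, consumers buy 11 units at 5, so CS = ½ · (46/7 - 5) · 11 = 121/14.
Change in consumer surplus = 121/14 - 162/7 = -14.5.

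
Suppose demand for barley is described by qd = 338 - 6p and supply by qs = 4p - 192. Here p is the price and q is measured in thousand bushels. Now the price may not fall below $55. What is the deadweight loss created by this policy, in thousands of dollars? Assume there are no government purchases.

In a free market, 338 - 6p = 4p - 192 gives the equilibrium p* = 53, q* = 20.
Because the floor (55) lies above the market-clearing price, it is binding.
At p = 55: qd = 338 - 6·55 = 8 and qs = 4·55 - 192 = 28.
Quantity traded falls to 8. At q = 8 the demand price is (338 - 8)/6 = 55 and the supply price is (192 + 8)/4 = 50.
Deadweight loss = ½ · (55 - 50) · (20 - 8) = ½ · 5 · 12 = 30.

30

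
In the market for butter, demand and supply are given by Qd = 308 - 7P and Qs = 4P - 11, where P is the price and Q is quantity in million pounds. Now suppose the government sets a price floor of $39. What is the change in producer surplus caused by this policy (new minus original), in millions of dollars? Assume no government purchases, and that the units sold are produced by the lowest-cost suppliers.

Without the control the market clears where 308 - 7P = 4P - 11, i.e. P* = 29 and Q* = 105.
Because the floor (39) lies above the market-clearing price, it is binding.
At P = 39: Qd = 308 - 7·39 = 35 and Qs = 4·39 - 11 = 145.
Producer surplus without the control is ½ · (29 - 2.75) · 105 = 1378.125.
With the floor, 35 units are sold at 39. The supply price at Q = 35 is 11.5, so PS = ½ · [(39 - 2.75) + (39 - 11.5)] · 35 = 1115.625.
Change in producer surplus = 1115.625 - 1378.125 = -262.5.

-262.5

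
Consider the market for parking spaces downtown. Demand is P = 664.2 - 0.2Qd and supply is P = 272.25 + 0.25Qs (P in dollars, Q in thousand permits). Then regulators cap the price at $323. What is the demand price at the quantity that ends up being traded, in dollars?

Rearranging demand gives Qd = 3321 - 5P; rearranging supply gives Qs = 4P - 1089. Setting quantity demanded equal to quantity supplied, 3321 - 5P = 4P - 1089, gives P* = 490 and Q* = 871.
The ceiling of 323 is below the equilibrium price 490, so it binds.
At P = 323: Qd = 3321 - 5·323 = 1706 and Qs = 4·323 - 1089 = 203.
Only 203 units reach the market. On the demand curve, the marginal buyer's willingness to pay at Q = 203 is (3321 - 203)/5 = 623.6.

623.6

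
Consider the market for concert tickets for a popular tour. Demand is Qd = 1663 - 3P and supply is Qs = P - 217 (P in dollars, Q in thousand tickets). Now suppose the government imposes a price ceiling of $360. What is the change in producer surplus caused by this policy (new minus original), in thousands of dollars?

-21780

Setting quantity demanded equal to quantity supplied, 1663 - 3P = P - 217, gives P* = 470 and Q* = 253.
Because the ceiling (360) lies below the market-clearing price, it is binding.
At P = 360: Qd = 1663 - 3·360 = 583 and Qs = 360 - 217 = 143.
Producer surplus without the control is ½ · (470 - 217) · 253 = 32004.5.
With the ceiling, producers sell 143 units at 360, so PS = ½ · (360 - 217) · 143 = 10224.5.
Change in producer surplus = 10224.5 - 32004.5 = -21780.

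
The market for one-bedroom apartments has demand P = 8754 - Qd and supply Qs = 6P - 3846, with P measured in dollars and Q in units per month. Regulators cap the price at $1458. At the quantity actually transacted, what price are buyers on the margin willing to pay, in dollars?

3852

Rearranging demand gives Qd = 8754 - P. Equilibrium: 8754 - P = 6P - 3846, so 12600 = 7P and P* = 1800, Q* = 6954.
Because the ceiling (1458) lies below the market-clearing price, it is binding.
At P = 1458: Qd = 8754 - 1458 = 7296 and Qs = 6·1458 - 3846 = 4902.
Only 4902 units reach the market. On the demand curve, the marginal buyer's willingness to pay at Q = 4902 is (8754 - 4902) = 3852.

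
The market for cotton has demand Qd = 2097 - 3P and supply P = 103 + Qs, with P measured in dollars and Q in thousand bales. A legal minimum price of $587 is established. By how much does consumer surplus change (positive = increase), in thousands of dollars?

-14485.5

Rearranging supply gives Qs = P - 103. Without the control the market clears where 2097 - 3P = P - 103, i.e. P* = 550 and Q* = 447.
Since 587 > 550, the floor is binding.
At P = 587: Qd = 2097 - 3·587 = 336 and Qs = 587 - 103 = 484.
Consumer surplus without the control is ½ · (699 - 550) · 447 = 33301.5.
With the floor, consumers buy 336 units at 587, so CS = ½ · (699 - 587) · 336 = 18816.
Change in consumer surplus = 18816 - 33301.5 = -14485.5.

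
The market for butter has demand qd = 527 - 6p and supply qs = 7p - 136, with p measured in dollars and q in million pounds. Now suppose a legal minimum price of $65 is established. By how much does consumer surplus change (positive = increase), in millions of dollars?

-2506

In a free market, 527 - 6p = 7p - 136 gives the equilibrium p* = 51, q* = 221.
Because the floor (65) lies above the market-clearing price, it is binding.
At p = 65: qd = 527 - 6·65 = 137 and qs = 7·65 - 136 = 319.
Consumer surplus without the control is ½ · (527/6 - 51) · 221 = 48841/12.
With the floor, consumers buy 137 units at 65, so CS = ½ · (527/6 - 65) · 137 = 18769/12.
Change in consumer surplus = 18769/12 - 48841/12 = -2506.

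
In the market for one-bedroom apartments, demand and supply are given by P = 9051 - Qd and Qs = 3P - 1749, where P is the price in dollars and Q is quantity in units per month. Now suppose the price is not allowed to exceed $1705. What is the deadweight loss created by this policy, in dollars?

5940150

Rearranging demand gives Qd = 9051 - P. Setting quantity demanded equal to quantity supplied, 9051 - P = 3P - 1749, gives P* = 2700 and Q* = 6351.
Since 1705 < 2700, the ceiling is binding.
At P = 1705: Qd = 9051 - 1705 = 7346 and Qs = 3·1705 - 1749 = 3366.
Quantity traded falls to 3366. At Q = 3366 the demand price is 9051 - 3366 = 5685 and the supply price is (1749 + 3366)/3 = 1705.
Deadweight loss = ½ · (5685 - 1705) · (6351 - 3366) = ½ · 3980 · 2985 = 5940150.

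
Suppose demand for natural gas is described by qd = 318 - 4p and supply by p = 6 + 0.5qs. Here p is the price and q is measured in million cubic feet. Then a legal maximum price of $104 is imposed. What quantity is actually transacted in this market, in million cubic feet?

Rearranging supply gives qs = 2p - 12. Equilibrium: 318 - 4p = 2p - 12, so 330 = 6p and p* = 55, q* = 98.
The ceiling of 104 is above the equilibrium price 55, so it is not binding; the market clears at p* = 55, q* = 98.

98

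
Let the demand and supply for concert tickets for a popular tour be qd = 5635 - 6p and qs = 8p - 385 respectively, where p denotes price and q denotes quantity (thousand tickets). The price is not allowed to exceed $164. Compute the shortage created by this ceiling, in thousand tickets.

In a free market, 5635 - 6p = 8p - 385 gives the equilibrium p* = 430, q* = 3055.
The ceiling of 164 is below the equilibrium price 430, so it binds.
At p = 164: qd = 5635 - 6·164 = 4651 and qs = 8·164 - 385 = 927.
Shortage = qd - qs = 4651 - 927 = 3724.

3724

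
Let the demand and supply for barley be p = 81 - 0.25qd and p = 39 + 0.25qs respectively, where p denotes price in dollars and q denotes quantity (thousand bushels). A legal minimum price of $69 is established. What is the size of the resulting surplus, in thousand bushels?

Rearranging demand gives qd = 324 - 4p; rearranging supply gives qs = 4p - 156. Equilibrium: 324 - 4p = 4p - 156, so 480 = 8p and p* = 60, q* = 84.
Because the floor (69) lies above the market-clearing price, it is binding.
At p = 69: qd = 324 - 4·69 = 48 and qs = 4·69 - 156 = 120.
Surplus = qs - qd = 120 - 48 = 72.

72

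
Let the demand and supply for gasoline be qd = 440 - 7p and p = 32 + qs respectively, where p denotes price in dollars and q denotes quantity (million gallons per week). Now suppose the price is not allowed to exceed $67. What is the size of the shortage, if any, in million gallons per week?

Rearranging supply gives qs = p - 32. Without the control the market clears where 440 - 7p = p - 32, i.e. p* = 59 and q* = 27.
The ceiling of 67 is above the equilibrium price 59, so it is not binding; the market clears at p* = 59, q* = 27.
Since the control does not bind, there is no shortage.

0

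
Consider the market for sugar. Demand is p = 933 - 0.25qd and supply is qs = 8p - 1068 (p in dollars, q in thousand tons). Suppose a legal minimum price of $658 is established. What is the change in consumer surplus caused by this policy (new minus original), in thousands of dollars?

-416928

Rearranging demand gives qd = 3732 - 4p. Without the control the market clears where 3732 - 4p = 8p - 1068, i.e. p* = 400 and q* = 2132.
Because the floor (658) lies above the market-clearing price, it is binding.
At p = 658: qd = 3732 - 4·658 = 1100 and qs = 8·658 - 1068 = 4196.
Consumer surplus without the control is ½ · (933 - 400) · 2132 = 568178.
With the floor, consumers buy 1100 units at 658, so CS = ½ · (933 - 658) · 1100 = 151250.
Change in consumer surplus = 151250 - 568178 = -416928.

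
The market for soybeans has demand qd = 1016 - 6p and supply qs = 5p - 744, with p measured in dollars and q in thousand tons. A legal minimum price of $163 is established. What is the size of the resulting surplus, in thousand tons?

33

In a free market, 1016 - 6p = 5p - 744 gives the equilibrium p* = 160, q* = 56.
The floor of 163 is above the equilibrium price 160, so it binds.
At p = 163: qd = 1016 - 6·163 = 38 and qs = 5·163 - 744 = 71.
Surplus = qs - qd = 71 - 38 = 33.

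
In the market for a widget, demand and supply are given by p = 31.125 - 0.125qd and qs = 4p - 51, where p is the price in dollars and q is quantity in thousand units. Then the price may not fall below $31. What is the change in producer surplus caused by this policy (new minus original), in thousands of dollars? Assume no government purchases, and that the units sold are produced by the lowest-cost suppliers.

Rearranging demand gives qd = 249 - 8p. Without the control the market clears where 249 - 8p = 4p - 51, i.e. p* = 25 and q* = 49.
The floor of 31 is above the equilibrium price 25, so it binds.
At p = 31: qd = 249 - 8·31 = 1 and qs = 4·31 - 51 = 73.
Producer surplus without the control is ½ · (25 - 12.75) · 49 = 300.125.
With the floor, 1 units are sold at 31. The supply price at q = 1 is 13, so PS = ½ · [(31 - 12.75) + (31 - 13)] · 1 = 18.125.
Change in producer surplus = 18.125 - 300.125 = -282.

-282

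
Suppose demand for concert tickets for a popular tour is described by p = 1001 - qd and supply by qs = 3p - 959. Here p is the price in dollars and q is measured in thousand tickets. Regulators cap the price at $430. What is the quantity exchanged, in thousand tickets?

Rearranging demand gives qd = 1001 - p. Setting quantity demanded equal to quantity supplied, 1001 - p = 3p - 959, gives p* = 490 and q* = 511.
Since 430 < 490, the ceiling is binding.
At p = 430: qd = 1001 - 430 = 571 and qs = 3·430 - 959 = 331.
The quantity actually transacted is the short side, supply: 331.

331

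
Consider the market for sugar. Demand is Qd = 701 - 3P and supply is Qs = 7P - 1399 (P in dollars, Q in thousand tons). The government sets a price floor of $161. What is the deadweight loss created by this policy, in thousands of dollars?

0

Equilibrium: 701 - 3P = 7P - 1399, so 2100 = 10P and P* = 210, Q* = 71.
The floor of 161 is below the equilibrium price 210, so it is not binding; the market clears at P* = 210, Q* = 71.
Since the control does not bind, no trades are prevented and deadweight loss is zero.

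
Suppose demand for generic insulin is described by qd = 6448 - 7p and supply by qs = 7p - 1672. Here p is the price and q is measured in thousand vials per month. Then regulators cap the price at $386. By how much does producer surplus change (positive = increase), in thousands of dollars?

-331546

In a free market, 6448 - 7p = 7p - 1672 gives the equilibrium p* = 580, q* = 2388.
Since 386 < 580, the ceiling is binding.
At p = 386: qd = 6448 - 7·386 = 3746 and qs = 7·386 - 1672 = 1030.
Producer surplus without the control is ½ · (580 - 1672/7) · 2388 = 2851272/7.
With the ceiling, producers sell 1030 units at 386, so PS = ½ · (386 - 1672/7) · 1030 = 530450/7.
Change in producer surplus = 530450/7 - 2851272/7 = -331546.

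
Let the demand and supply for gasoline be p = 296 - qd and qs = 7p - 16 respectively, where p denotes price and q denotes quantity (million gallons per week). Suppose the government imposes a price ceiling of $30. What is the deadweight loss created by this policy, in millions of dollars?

2268

Rearranging demand gives qd = 296 - p. Equilibrium: 296 - p = 7p - 16, so 312 = 8p and p* = 39, q* = 257.
The ceiling of 30 is below the equilibrium price 39, so it binds.
At p = 30: qd = 296 - 30 = 266 and qs = 7·30 - 16 = 194.
Quantity traded falls to 194. At q = 194 the demand price is 296 - 194 = 102 and the supply price is (16 + 194)/7 = 30.
Deadweight loss = ½ · (102 - 30) · (257 - 194) = ½ · 72 · 63 = 2268.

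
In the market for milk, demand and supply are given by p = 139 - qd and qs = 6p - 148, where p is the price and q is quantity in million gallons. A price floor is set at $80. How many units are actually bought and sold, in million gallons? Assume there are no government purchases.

Rearranging demand gives qd = 139 - p. Equilibrium: 139 - p = 6p - 148, so 287 = 7p and p* = 41, q* = 98.
Since 80 > 41, the floor is binding.
At p = 80: qd = 139 - 80 = 59 and qs = 6·80 - 148 = 332.
The quantity actually transacted is the short side, demand: 59.

59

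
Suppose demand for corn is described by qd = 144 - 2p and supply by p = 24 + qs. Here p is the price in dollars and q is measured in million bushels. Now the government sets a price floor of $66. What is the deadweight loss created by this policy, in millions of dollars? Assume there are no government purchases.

Rearranging supply gives qs = p - 24. Setting quantity demanded equal to quantity supplied, 144 - 2p = p - 24, gives p* = 56 and q* = 32.
Because the floor (66) lies above the market-clearing price, it is binding.
At p = 66: qd = 144 - 2·66 = 12 and qs = 66 - 24 = 42.
Quantity traded falls to 12. At q = 12 the demand price is (144 - 12)/2 = 66 and the supply price is 24 + 12 = 36.
Deadweight loss = ½ · (66 - 36) · (32 - 12) = ½ · 30 · 20 = 300.

300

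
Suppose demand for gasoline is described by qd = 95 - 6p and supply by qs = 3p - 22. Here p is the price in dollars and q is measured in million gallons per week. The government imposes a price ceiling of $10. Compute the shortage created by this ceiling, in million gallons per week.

27

Equilibrium: 95 - 6p = 3p - 22, so 117 = 9p and p* = 13, q* = 17.
Since 10 < 13, the ceiling is binding.
At p = 10: qd = 95 - 6·10 = 35 and qs = 3·10 - 22 = 8.
Shortage = qd - qs = 35 - 8 = 27.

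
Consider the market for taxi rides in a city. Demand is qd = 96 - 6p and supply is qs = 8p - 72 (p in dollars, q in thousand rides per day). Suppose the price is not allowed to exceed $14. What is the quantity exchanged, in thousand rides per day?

24

In a free market, 96 - 6p = 8p - 72 gives the equilibrium p* = 12, q* = 24.
Since 14 is above p* = 12, the ceiling does not bind and the free-market outcome prevails.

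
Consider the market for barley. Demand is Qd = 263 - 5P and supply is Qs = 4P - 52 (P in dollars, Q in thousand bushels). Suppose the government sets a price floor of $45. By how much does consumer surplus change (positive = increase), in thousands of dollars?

-630

In a free market, 263 - 5P = 4P - 52 gives the equilibrium P* = 35, Q* = 88.
Since 45 > 35, the floor is binding.
At P = 45: Qd = 263 - 5·45 = 38 and Qs = 4·45 - 52 = 128.
Consumer surplus without the control is ½ · (52.6 - 35) · 88 = 774.4.
With the floor, consumers buy 38 units at 45, so CS = ½ · (52.6 - 45) · 38 = 144.4.
Change in consumer surplus = 144.4 - 774.4 = -630.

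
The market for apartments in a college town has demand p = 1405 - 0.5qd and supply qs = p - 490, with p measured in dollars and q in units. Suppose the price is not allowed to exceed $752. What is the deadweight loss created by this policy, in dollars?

90828

Rearranging demand gives qd = 2810 - 2p. Without the control the market clears where 2810 - 2p = p - 490, i.e. p* = 1100 and q* = 610.
Since 752 < 1100, the ceiling is binding.
At p = 752: qd = 2810 - 2·752 = 1306 and qs = 752 - 490 = 262.
Quantity traded falls to 262. At q = 262 the demand price is (2810 - 262)/2 = 1274 and the supply price is 490 + 262 = 752.
Deadweight loss = ½ · (1274 - 752) · (610 - 262) = ½ · 522 · 348 = 90828.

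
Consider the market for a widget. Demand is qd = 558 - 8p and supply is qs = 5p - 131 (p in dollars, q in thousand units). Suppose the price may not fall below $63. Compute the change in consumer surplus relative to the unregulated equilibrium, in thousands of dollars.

Setting quantity demanded equal to quantity supplied, 558 - 8p = 5p - 131, gives p* = 53 and q* = 134.
Since 63 > 53, the floor is binding.
At p = 63: qd = 558 - 8·63 = 54 and qs = 5·63 - 131 = 184.
Consumer surplus without the control is ½ · (69.75 - 53) · 134 = 1122.25.
With the floor, consumers buy 54 units at 63, so CS = ½ · (69.75 - 63) · 54 = 182.25.
Change in consumer surplus = 182.25 - 1122.25 = -940.

-940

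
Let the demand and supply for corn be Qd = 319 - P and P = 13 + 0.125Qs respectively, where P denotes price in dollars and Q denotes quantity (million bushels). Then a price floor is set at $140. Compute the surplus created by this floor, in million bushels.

Rearranging supply gives Qs = 8P - 104. Setting quantity demanded equal to quantity supplied, 319 - P = 8P - 104, gives P* = 47 and Q* = 272.
Since 140 > 47, the floor is binding.
At P = 140: Qd = 319 - 140 = 179 and Qs = 8·140 - 104 = 1016.
Surplus = Qs - Qd = 1016 - 179 = 837.

837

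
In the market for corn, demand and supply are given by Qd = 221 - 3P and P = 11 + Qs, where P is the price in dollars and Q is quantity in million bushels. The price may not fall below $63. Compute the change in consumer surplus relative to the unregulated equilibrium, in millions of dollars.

-197.5

Rearranging supply gives Qs = P - 11. In a free market, 221 - 3P = P - 11 gives the equilibrium P* = 58, Q* = 47.
The floor of 63 is above the equilibrium price 58, so it binds.
At P = 63: Qd = 221 - 3·63 = 32 and Qs = 63 - 11 = 52.
Consumer surplus without the control is ½ · (221/3 - 58) · 47 = 2209/6.
With the floor, consumers buy 32 units at 63, so CS = ½ · (221/3 - 63) · 32 = 512/3.
Change in consumer surplus = 512/3 - 2209/6 = -197.5.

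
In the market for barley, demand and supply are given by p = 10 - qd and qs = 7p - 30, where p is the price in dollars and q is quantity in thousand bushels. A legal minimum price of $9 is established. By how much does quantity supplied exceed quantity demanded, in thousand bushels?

32

Rearranging demand gives qd = 10 - p. Equilibrium: 10 - p = 7p - 30, so 40 = 8p and p* = 5, q* = 5.
Because the floor (9) lies above the market-clearing price, it is binding.
At p = 9: qd = 10 - 9 = 1 and qs = 7·9 - 30 = 33.
Surplus = qs - qd = 33 - 1 = 32.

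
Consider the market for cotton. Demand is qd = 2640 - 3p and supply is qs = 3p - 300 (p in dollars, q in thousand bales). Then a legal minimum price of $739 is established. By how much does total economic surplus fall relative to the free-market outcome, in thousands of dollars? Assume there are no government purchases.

186003

In a free market, 2640 - 3p = 3p - 300 gives the equilibrium p* = 490, q* = 1170.
The floor of 739 is above the equilibrium price 490, so it binds.
At p = 739: qd = 2640 - 3·739 = 423 and qs = 3·739 - 300 = 1917.
Quantity traded falls to 423. At q = 423 the demand price is (2640 - 423)/3 = 739 and the supply price is (300 + 423)/3 = 241.
Deadweight loss = ½ · (739 - 241) · (1170 - 423) = ½ · 498 · 747 = 186003.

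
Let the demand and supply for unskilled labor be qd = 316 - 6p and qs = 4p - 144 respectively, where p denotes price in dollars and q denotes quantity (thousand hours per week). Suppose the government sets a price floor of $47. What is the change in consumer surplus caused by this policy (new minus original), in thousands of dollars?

Setting quantity demanded equal to quantity supplied, 316 - 6p = 4p - 144, gives p* = 46 and q* = 40.
The floor of 47 is above the equilibrium price 46, so it binds.
At p = 47: qd = 316 - 6·47 = 34 and qs = 4·47 - 144 = 44.
Consumer surplus without the control is ½ · (158/3 - 46) · 40 = 400/3.
With the floor, consumers buy 34 units at 47, so CS = ½ · (158/3 - 47) · 34 = 289/3.
Change in consumer surplus = 289/3 - 400/3 = -37.

-37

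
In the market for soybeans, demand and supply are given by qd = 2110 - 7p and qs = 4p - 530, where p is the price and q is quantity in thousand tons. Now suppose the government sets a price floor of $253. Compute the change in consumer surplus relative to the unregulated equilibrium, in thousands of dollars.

-4998.5

Setting quantity demanded equal to quantity supplied, 2110 - 7p = 4p - 530, gives p* = 240 and q* = 430.
Because the floor (253) lies above the market-clearing price, it is binding.
At p = 253: qd = 2110 - 7·253 = 339 and qs = 4·253 - 530 = 482.
Consumer surplus without the control is ½ · (2110/7 - 240) · 430 = 92450/7.
With the floor, consumers buy 339 units at 253, so CS = ½ · (2110/7 - 253) · 339 = 114921/14.
Change in consumer surplus = 114921/14 - 92450/7 = -4998.5.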